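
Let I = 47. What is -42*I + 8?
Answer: -1966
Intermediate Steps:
-42*I + 8 = -42*47 + 8 = -1974 + 8 = -1966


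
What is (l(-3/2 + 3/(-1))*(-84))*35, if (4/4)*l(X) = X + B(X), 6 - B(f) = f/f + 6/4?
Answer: 2940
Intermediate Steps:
B(f) = 7/2 (B(f) = 6 - (f/f + 6/4) = 6 - (1 + 6*(¼)) = 6 - (1 + 3/2) = 6 - 1*5/2 = 6 - 5/2 = 7/2)
l(X) = 7/2 + X (l(X) = X + 7/2 = 7/2 + X)
(l(-3/2 + 3/(-1))*(-84))*35 = ((7/2 + (-3/2 + 3/(-1)))*(-84))*35 = ((7/2 + (-3*½ + 3*(-1)))*(-84))*35 = ((7/2 + (-3/2 - 3))*(-84))*35 = ((7/2 - 9/2)*(-84))*35 = -1*(-84)*35 = 84*35 = 2940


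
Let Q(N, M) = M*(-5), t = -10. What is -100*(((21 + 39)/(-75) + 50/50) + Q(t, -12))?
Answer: -6020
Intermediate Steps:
Q(N, M) = -5*M
-100*(((21 + 39)/(-75) + 50/50) + Q(t, -12)) = -100*(((21 + 39)/(-75) + 50/50) - 5*(-12)) = -100*((60*(-1/75) + 50*(1/50)) + 60) = -100*((-4/5 + 1) + 60) = -100*(1/5 + 60) = -100*301/5 = -6020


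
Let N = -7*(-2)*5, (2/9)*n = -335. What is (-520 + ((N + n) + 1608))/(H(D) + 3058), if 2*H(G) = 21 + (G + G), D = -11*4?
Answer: -699/6049 ≈ -0.11556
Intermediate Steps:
D = -44
n = -3015/2 (n = (9/2)*(-335) = -3015/2 ≈ -1507.5)
N = 70 (N = 14*5 = 70)
H(G) = 21/2 + G (H(G) = (21 + (G + G))/2 = (21 + 2*G)/2 = 21/2 + G)
(-520 + ((N + n) + 1608))/(H(D) + 3058) = (-520 + ((70 - 3015/2) + 1608))/((21/2 - 44) + 3058) = (-520 + (-2875/2 + 1608))/(-67/2 + 3058) = (-520 + 341/2)/(6049/2) = -699/2*2/6049 = -699/6049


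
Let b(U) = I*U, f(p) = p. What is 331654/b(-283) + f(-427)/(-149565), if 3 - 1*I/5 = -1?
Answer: -4960141369/84653790 ≈ -58.593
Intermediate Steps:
I = 20 (I = 15 - 5*(-1) = 15 + 5 = 20)
b(U) = 20*U
331654/b(-283) + f(-427)/(-149565) = 331654/((20*(-283))) - 427/(-149565) = 331654/(-5660) - 427*(-1/149565) = 331654*(-1/5660) + 427/149565 = -165827/2830 + 427/149565 = -4960141369/84653790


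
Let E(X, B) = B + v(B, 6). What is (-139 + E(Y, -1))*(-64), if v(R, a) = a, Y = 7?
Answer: 8576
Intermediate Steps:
E(X, B) = 6 + B (E(X, B) = B + 6 = 6 + B)
(-139 + E(Y, -1))*(-64) = (-139 + (6 - 1))*(-64) = (-139 + 5)*(-64) = -134*(-64) = 8576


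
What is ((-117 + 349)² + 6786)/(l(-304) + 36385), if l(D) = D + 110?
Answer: 60610/36191 ≈ 1.6747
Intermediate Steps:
l(D) = 110 + D
((-117 + 349)² + 6786)/(l(-304) + 36385) = ((-117 + 349)² + 6786)/((110 - 304) + 36385) = (232² + 6786)/(-194 + 36385) = (53824 + 6786)/36191 = 60610*(1/36191) = 60610/36191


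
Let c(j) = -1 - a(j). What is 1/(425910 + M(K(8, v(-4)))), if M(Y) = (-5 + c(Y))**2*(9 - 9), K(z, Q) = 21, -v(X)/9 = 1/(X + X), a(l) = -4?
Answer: 1/425910 ≈ 2.3479e-6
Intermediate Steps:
v(X) = -9/(2*X) (v(X) = -9/(X + X) = -9*1/(2*X) = -9/(2*X))
c(j) = 3 (c(j) = -1 - 1*(-4) = -1 + 4 = 3)
M(Y) = 0 (M(Y) = (-5 + 3)**2*(9 - 9) = (-2)**2*0 = 4*0 = 0)
1/(425910 + M(K(8, v(-4)))) = 1/(425910 + 0) = 1/425910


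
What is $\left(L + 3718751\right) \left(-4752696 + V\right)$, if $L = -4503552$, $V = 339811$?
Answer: $3463236560885$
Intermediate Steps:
$\left(L + 3718751\right) \left(-4752696 + V\right) = \left(-4503552 + 3718751\right) \left(-4752696 + 339811\right) = \left(-784801\right) \left(-4412885\right) = 3463236560885$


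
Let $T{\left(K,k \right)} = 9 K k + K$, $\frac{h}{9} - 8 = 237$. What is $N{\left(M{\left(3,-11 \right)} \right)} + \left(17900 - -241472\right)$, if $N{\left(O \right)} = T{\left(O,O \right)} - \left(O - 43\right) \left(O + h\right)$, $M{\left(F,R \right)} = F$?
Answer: $347776$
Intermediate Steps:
$h = 2205$ ($h = 72 + 9 \cdot 237 = 72 + 2133 = 2205$)
$T{\left(K,k \right)} = K + 9 K k$ ($T{\left(K,k \right)} = 9 K k + K = K + 9 K k$)
$N{\left(O \right)} = O \left(1 + 9 O\right) - \left(-43 + O\right) \left(2205 + O\right)$ ($N{\left(O \right)} = O \left(1 + 9 O\right) - \left(O - 43\right) \left(O + 2205\right) = O \left(1 + 9 O\right) - \left(-43 + O\right) \left(2205 + O\right)$)
$N{\left(M{\left(3,-11 \right)} \right)} + \left(17900 - -241472\right) = \left(94815 - 6483 + 8 \cdot 3^{2}\right) + \left(17900 - -241472\right) = \left(94815 - 6483 + 8 \cdot 9\right) + \left(17900 + 241472\right) = \left(94815 - 6483 + 72\right) + 259372 = 88404 + 259372 = 347776$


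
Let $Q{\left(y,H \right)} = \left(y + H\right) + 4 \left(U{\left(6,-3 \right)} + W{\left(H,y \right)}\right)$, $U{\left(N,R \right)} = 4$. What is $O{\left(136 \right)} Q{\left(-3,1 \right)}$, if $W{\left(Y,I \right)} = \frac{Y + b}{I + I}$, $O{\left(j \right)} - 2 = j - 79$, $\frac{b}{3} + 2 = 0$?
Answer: $\frac{3068}{3} \approx 1022.7$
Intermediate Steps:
$b = -6$ ($b = -6 + 3 \cdot 0 = -6 + 0 = -6$)
$O{\left(j \right)} = -77 + j$ ($O{\left(j \right)} = 2 + \left(j - 79\right) = 2 + \left(-79 + j\right) = -77 + j$)
$W{\left(Y,I \right)} = \frac{-6 + Y}{2 I}$ ($W{\left(Y,I \right)} = \frac{Y - 6}{I + I} = \frac{-6 + Y}{2 I}$)
$Q{\left(y,H \right)} = 16 + H + y + \frac{2 \left(-6 + H\right)}{y}$ ($Q{\left(y,H \right)} = \left(y + H\right) + 4 \left(4 + \frac{-6 + H}{2 y}\right) = \left(H + y\right) + \left(16 + \frac{2 \left(-6 + H\right)}{y}\right) = 16 + H + y + \frac{2 \left(-6 + H\right)}{y}$)
$O{\left(136 \right)} Q{\left(-3,1 \right)} = \left(-77 + 136\right) \frac{-12 + 2 \cdot 1 - 3 \left(16 + 1 - 3\right)}{-3} = 59 \left(- \frac{-12 + 2 - 42}{3}\right) = 59 \left(\left(- \frac{1}{3}\right) \left(-52\right)\right) = 59 \cdot \frac{52}{3} = \frac{3068}{3}$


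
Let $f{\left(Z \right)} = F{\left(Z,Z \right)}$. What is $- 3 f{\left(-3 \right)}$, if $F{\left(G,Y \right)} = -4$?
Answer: $12$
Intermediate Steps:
$f{\left(Z \right)} = -4$
$- 3 f{\left(-3 \right)} = \left(-3\right) \left(-4\right) = 12$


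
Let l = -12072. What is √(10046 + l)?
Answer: I*√2026 ≈ 45.011*I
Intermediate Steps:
√(10046 + l) = √(10046 - 12072) = √(-2026) = I*√2026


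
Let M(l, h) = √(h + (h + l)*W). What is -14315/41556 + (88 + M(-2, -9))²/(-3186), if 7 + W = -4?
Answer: -62011921/22066236 - 352*√7/1593 ≈ -3.3949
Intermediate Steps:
W = -11 (W = -7 - 4 = -11)
M(l, h) = √(-11*l - 10*h) (M(l, h) = √(h + (h + l)*(-11)) = √(h + (-11*h - 11*l)) = √(-11*l - 10*h))
-14315/41556 + (88 + M(-2, -9))²/(-3186) = -14315/41556 + (88 + √(-11*(-2) - 10*(-9)))²/(-3186) = -14315*1/41556 + (88 + √(22 + 90))²*(-1/3186) = -14315/41556 + (88 + √112)²*(-1/3186) = -14315/41556 + (88 + 4*√7)²*(-1/3186) = -14315/41556 - (88 + 4*√7)²/3186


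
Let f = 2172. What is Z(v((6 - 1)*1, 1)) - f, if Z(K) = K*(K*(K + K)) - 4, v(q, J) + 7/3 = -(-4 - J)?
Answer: -57728/27 ≈ -2138.1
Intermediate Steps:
v(q, J) = 5/3 + J (v(q, J) = -7/3 - (-4 - J) = -7/3 + (4 + J) = 5/3 + J)
Z(K) = -4 + 2*K³ (Z(K) = K*(K*(2*K)) - 4 = K*(2*K²) - 4 = 2*K³ - 4 = -4 + 2*K³)
Z(v((6 - 1)*1, 1)) - f = (-4 + 2*(5/3 + 1)³) - 1*2172 = (-4 + 2*(8/3)³) - 2172 = (-4 + 2*(512/27)) - 2172 = (-4 + 1024/27) - 2172 = 916/27 - 2172 = -57728/27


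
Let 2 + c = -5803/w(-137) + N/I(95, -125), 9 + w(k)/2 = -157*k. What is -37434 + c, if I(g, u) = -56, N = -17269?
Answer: -798246839/21500 ≈ -37128.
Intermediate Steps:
w(k) = -18 - 314*k (w(k) = -18 + 2*(-157*k) = -18 - 314*k)
c = 6584161/21500 (c = -2 + (-5803/(-18 - 314*(-137)) - 17269/(-56)) = -2 + (-5803/(-18 + 43018) - 17269*(-1/56)) = -2 + (-5803/43000 + 2467/8) = -2 + 6627161/21500 = 6584161/21500 ≈ 306.24)
-37434 + c = -37434 + 6584161/21500 = -798246839/21500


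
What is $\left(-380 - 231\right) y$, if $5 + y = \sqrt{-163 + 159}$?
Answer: $3055 - 1222 i \approx 3055.0 - 1222.0 i$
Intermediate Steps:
$y = -5 + 2 i$ ($y = -5 + \sqrt{-163 + 159} = -5 + \sqrt{-4} = -5 + 2 i \approx -5.0 + 2.0 i$)
$\left(-380 - 231\right) y = \left(-380 - 231\right) \left(-5 + 2 i\right) = - 611 \left(-5 + 2 i\right) = 3055 - 1222 i$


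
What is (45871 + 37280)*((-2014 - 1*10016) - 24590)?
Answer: -3044989620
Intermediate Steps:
(45871 + 37280)*((-2014 - 1*10016) - 24590) = 83151*((-2014 - 10016) - 24590) = 83151*(-12030 - 24590) = 83151*(-36620) = -3044989620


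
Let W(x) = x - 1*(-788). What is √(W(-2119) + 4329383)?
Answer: 2*√1082013 ≈ 2080.4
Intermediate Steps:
W(x) = 788 + x (W(x) = x + 788 = 788 + x)
√(W(-2119) + 4329383) = √((788 - 2119) + 4329383) = √(-1331 + 4329383) = √4328052 = 2*√1082013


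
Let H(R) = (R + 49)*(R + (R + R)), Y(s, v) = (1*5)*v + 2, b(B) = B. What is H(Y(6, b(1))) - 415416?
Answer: -414240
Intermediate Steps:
Y(s, v) = 2 + 5*v (Y(s, v) = 5*v + 2 = 2 + 5*v)
H(R) = 3*R*(49 + R) (H(R) = (49 + R)*(R + 2*R) = (49 + R)*(3*R) = 3*R*(49 + R))
H(Y(6, b(1))) - 415416 = 3*(2 + 5*1)*(49 + (2 + 5*1)) - 415416 = 3*(2 + 5)*(49 + (2 + 5)) - 415416 = 3*7*(49 + 7) - 415416 = 3*7*56 - 415416 = 1176 - 415416 = -414240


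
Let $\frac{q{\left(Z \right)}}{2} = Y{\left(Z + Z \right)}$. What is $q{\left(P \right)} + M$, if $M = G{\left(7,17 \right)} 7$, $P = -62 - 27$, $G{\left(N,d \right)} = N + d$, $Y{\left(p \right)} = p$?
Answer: $-188$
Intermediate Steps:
$P = -89$ ($P = -62 - 27 = -89$)
$q{\left(Z \right)} = 4 Z$ ($q{\left(Z \right)} = 2 \left(Z + Z\right) = 2 \cdot 2 Z = 4 Z$)
$M = 168$ ($M = \left(7 + 17\right) 7 = 24 \cdot 7 = 168$)
$q{\left(P \right)} + M = 4 \left(-89\right) + 168 = -356 + 168 = -188$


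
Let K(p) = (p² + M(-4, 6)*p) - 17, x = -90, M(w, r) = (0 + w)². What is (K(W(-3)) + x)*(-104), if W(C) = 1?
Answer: 9360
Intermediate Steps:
M(w, r) = w²
K(p) = -17 + p² + 16*p (K(p) = (p² + (-4)²*p) - 17 = (p² + 16*p) - 17 = -17 + p² + 16*p)
(K(W(-3)) + x)*(-104) = ((-17 + 1² + 16*1) - 90)*(-104) = ((-17 + 1 + 16) - 90)*(-104) = (0 - 90)*(-104) = -90*(-104) = 9360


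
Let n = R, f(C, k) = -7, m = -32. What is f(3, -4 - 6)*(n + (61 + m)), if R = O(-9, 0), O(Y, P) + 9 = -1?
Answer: -133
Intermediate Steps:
O(Y, P) = -10 (O(Y, P) = -9 - 1 = -10)
R = -10
n = -10
f(3, -4 - 6)*(n + (61 + m)) = -7*(-10 + (61 - 32)) = -7*(-10 + 29) = -7*19 = -133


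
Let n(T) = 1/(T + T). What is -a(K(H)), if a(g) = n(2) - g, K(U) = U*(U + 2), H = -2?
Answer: -¼ ≈ -0.25000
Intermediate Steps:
n(T) = 1/(2*T)
K(U) = U*(2 + U)
a(g) = ¼ - g (a(g) = (½)/2 - g = (½)*(½) - g = ¼ - g)
-a(K(H)) = -(¼ - (-2)*(2 - 2)) = -(¼ - (-2)*0) = -(¼ - 1*0) = -(¼ + 0) = -1*¼ = -¼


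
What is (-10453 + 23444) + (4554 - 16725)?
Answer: 820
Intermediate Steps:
(-10453 + 23444) + (4554 - 16725) = 12991 - 12171 = 820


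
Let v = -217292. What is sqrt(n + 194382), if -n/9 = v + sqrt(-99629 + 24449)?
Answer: 3*sqrt(238890 - 2*I*sqrt(18795)) ≈ 1466.3 - 0.84148*I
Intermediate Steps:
n = 1955628 - 18*I*sqrt(18795) (n = -9*(-217292 + sqrt(-99629 + 24449)) = -9*(-217292 + sqrt(-75180)) = -9*(-217292 + 2*I*sqrt(18795)) = 1955628 - 18*I*sqrt(18795) ≈ 1.9556e+6 - 2467.7*I)
sqrt(n + 194382) = sqrt((1955628 - 18*I*sqrt(18795)) + 194382) = sqrt(2150010 - 18*I*sqrt(18795))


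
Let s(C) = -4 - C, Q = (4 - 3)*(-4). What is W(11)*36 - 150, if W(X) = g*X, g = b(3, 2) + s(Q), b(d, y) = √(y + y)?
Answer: 642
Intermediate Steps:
Q = -4 (Q = 1*(-4) = -4)
b(d, y) = √2*√y (b(d, y) = √(2*y) = √2*√y)
g = 2 (g = √2*√2 + (-4 - 1*(-4)) = 2 + (-4 + 4) = 2 + 0 = 2)
W(X) = 2*X
W(11)*36 - 150 = (2*11)*36 - 150 = 22*36 - 150 = 792 - 150 = 642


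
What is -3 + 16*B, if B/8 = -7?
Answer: -899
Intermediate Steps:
B = -56 (B = 8*(-7) = -56)
-3 + 16*B = -3 + 16*(-56) = -3 - 896 = -899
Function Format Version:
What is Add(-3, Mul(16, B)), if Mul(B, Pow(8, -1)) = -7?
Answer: -899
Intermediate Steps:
B = -56 (B = Mul(8, -7) = -56)
Add(-3, Mul(16, B)) = Add(-3, Mul(16, -56)) = Add(-3, -896) = -899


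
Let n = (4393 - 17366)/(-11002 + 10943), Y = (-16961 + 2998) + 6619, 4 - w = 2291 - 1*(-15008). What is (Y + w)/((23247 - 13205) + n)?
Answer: -484567/201817 ≈ -2.4010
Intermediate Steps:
w = -17295 (w = 4 - (2291 - 1*(-15008)) = 4 - (2291 + 15008) = 4 - 1*17299 = 4 - 17299 = -17295)
Y = -7344 (Y = -13963 + 6619 = -7344)
n = 12973/59 (n = -12973/(-59) = -12973*(-1/59) = 12973/59 ≈ 219.88)
(Y + w)/((23247 - 13205) + n) = (-7344 - 17295)/((23247 - 13205) + 12973/59) = -24639/(10042 + 12973/59) = -24639/605451/59 = -24639*59/605451 = -484567/201817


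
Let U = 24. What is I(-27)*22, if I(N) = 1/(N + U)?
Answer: -22/3 ≈ -7.3333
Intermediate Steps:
I(N) = 1/(24 + N) (I(N) = 1/(N + 24) = 1/(24 + N))
I(-27)*22 = 22/(24 - 27) = 22/(-3) = -⅓*22 = -22/3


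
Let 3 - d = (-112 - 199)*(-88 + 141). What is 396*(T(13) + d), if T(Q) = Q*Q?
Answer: 6595380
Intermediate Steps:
T(Q) = Q**2
d = 16486 (d = 3 - (-112 - 199)*(-88 + 141) = 3 - (-311)*53 = 3 - 1*(-16483) = 3 + 16483 = 16486)
396*(T(13) + d) = 396*(13**2 + 16486) = 396*(169 + 16486) = 396*16655 = 6595380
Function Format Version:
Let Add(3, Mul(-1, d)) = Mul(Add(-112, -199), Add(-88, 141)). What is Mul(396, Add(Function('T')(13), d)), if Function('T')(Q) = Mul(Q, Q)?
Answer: 6595380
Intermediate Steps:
Function('T')(Q) = Pow(Q, 2)
d = 16486 (d = Add(3, Mul(-1, Mul(Add(-112, -199), Add(-88, 141)))) = Add(3, Mul(-1, Mul(-311, 53))) = Add(3, Mul(-1, -16483)) = Add(3, 16483) = 16486)
Mul(396, Add(Function('T')(13), d)) = Mul(396, Add(Pow(13, 2), 16486)) = Mul(396, Add(169, 16486)) = Mul(396, 16655) = 6595380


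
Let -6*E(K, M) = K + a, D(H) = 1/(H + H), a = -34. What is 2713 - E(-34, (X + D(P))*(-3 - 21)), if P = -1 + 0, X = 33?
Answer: 8105/3 ≈ 2701.7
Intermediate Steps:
P = -1
D(H) = 1/(2*H)
E(K, M) = 17/3 - K/6 (E(K, M) = -(K - 34)/6 = -(-34 + K)/6 = 17/3 - K/6)
2713 - E(-34, (X + D(P))*(-3 - 21)) = 2713 - (17/3 - 1/6*(-34)) = 2713 - (17/3 + 17/3) = 2713 - 1*34/3 = 2713 - 34/3 = 8105/3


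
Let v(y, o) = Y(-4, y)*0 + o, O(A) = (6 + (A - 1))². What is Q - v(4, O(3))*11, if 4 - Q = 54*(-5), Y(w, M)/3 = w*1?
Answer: -430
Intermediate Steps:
Y(w, M) = 3*w (Y(w, M) = 3*(w*1) = 3*w)
O(A) = (5 + A)² (O(A) = (6 + (-1 + A))² = (5 + A)²)
v(y, o) = o (v(y, o) = (3*(-4))*0 + o = -12*0 + o = 0 + o = o)
Q = 274 (Q = 4 - 54*(-5) = 4 - 1*(-270) = 4 + 270 = 274)
Q - v(4, O(3))*11 = 274 - (5 + 3)²*11 = 274 - 1*8²*11 = 274 - 1*64*11 = 274 - 64*11 = 274 - 704 = -430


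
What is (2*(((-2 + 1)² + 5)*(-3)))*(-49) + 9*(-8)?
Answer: 1692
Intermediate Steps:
(2*(((-2 + 1)² + 5)*(-3)))*(-49) + 9*(-8) = (2*(((-1)² + 5)*(-3)))*(-49) - 72 = (2*((1 + 5)*(-3)))*(-49) - 72 = (2*(6*(-3)))*(-49) - 72 = (2*(-18))*(-49) - 72 = -36*(-49) - 72 = 1764 - 72 = 1692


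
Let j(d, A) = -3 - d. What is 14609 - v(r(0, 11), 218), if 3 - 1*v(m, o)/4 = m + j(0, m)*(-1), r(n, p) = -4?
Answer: 14593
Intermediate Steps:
v(m, o) = -4*m (v(m, o) = 12 - 4*(m + (-3 - 1*0)*(-1)) = 12 - 4*(m + (-3 + 0)*(-1)) = 12 - 4*(m - 3*(-1)) = 12 - 4*(m + 3) = 12 - 4*(3 + m) = 12 + (-12 - 4*m) = -4*m)
14609 - v(r(0, 11), 218) = 14609 - (-4)*(-4) = 14609 - 1*16 = 14609 - 16 = 14593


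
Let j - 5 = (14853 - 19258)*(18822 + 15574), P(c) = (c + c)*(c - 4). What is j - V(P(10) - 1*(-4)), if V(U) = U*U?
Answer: -151529751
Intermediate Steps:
P(c) = 2*c*(-4 + c) (P(c) = (2*c)*(-4 + c) = 2*c*(-4 + c))
V(U) = U²
j = -151514375 (j = 5 + (14853 - 19258)*(18822 + 15574) = 5 - 4405*34396 = 5 - 151514380 = -151514375)
j - V(P(10) - 1*(-4)) = -151514375 - (2*10*(-4 + 10) - 1*(-4))² = -151514375 - (2*10*6 + 4)² = -151514375 - (120 + 4)² = -151514375 - 1*124² = -151514375 - 1*15376 = -151514375 - 15376 = -151529751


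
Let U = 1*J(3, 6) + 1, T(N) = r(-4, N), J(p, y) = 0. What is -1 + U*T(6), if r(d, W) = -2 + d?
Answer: -7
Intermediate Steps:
T(N) = -6 (T(N) = -2 - 4 = -6)
U = 1 (U = 1*0 + 1 = 0 + 1 = 1)
-1 + U*T(6) = -1 + 1*(-6) = -1 - 6 = -7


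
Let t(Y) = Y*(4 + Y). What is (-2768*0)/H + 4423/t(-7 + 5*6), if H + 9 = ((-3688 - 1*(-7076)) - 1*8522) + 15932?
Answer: 4423/621 ≈ 7.1224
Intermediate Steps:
H = 10789 (H = -9 + (((-3688 - 1*(-7076)) - 1*8522) + 15932) = -9 + (((-3688 + 7076) - 8522) + 15932) = -9 + ((3388 - 8522) + 15932) = -9 + (-5134 + 15932) = -9 + 10798 = 10789)
(-2768*0)/H + 4423/t(-7 + 5*6) = -2768*0/10789 + 4423/(((-7 + 5*6)*(4 + (-7 + 5*6)))) = 0*(1/10789) + 4423/(((-7 + 30)*(4 + (-7 + 30)))) = 0 + 4423/((23*(4 + 23))) = 0 + 4423/((23*27)) = 0 + 4423/621 = 4423/621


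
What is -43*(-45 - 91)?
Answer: 5848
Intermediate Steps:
-43*(-45 - 91) = -43*(-136) = 5848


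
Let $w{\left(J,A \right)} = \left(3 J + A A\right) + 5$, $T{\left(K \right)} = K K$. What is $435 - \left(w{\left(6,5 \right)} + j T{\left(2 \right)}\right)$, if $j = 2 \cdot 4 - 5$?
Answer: $375$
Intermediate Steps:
$T{\left(K \right)} = K^{2}$
$w{\left(J,A \right)} = 5 + A^{2} + 3 J$ ($w{\left(J,A \right)} = \left(3 J + A^{2}\right) + 5 = \left(A^{2} + 3 J\right) + 5 = 5 + A^{2} + 3 J$)
$j = 3$ ($j = 8 - 5 = 3$)
$435 - \left(w{\left(6,5 \right)} + j T{\left(2 \right)}\right) = 435 - \left(\left(5 + 5^{2} + 3 \cdot 6\right) + 3 \cdot 2^{2}\right) = 435 - \left(\left(5 + 25 + 18\right) + 3 \cdot 4\right) = 435 - \left(48 + 12\right) = 435 - 60 = 375$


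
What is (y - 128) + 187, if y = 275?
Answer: 334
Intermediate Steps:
(y - 128) + 187 = (275 - 128) + 187 = 147 + 187 = 334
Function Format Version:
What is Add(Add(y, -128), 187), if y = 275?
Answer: 334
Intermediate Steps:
Add(Add(y, -128), 187) = Add(Add(275, -128), 187) = Add(147, 187) = 334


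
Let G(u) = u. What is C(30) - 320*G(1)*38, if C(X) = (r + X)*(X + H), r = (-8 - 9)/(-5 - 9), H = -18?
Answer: -82498/7 ≈ -11785.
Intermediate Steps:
r = 17/14 (r = -17/(-14) = -17*(-1/14) = 17/14 ≈ 1.2143)
C(X) = (-18 + X)*(17/14 + X) (C(X) = (17/14 + X)*(X - 18) = (17/14 + X)*(-18 + X) = (-18 + X)*(17/14 + X))
C(30) - 320*G(1)*38 = (-153/7 + 30**2 - 235/14*30) - 320*38 = (-153/7 + 900 - 3525/7) - 320*38 = 2622/7 - 12160 = -82498/7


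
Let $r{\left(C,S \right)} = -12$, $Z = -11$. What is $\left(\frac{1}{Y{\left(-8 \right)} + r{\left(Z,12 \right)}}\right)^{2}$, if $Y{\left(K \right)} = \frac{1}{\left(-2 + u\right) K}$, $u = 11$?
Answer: $\frac{5184}{748225} \approx 0.0069284$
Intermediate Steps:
$Y{\left(K \right)} = \frac{1}{9 K}$ ($Y{\left(K \right)} = \frac{1}{\left(-2 + 11\right) K} = \frac{1}{9 K}$)
$\left(\frac{1}{Y{\left(-8 \right)} + r{\left(Z,12 \right)}}\right)^{2} = \left(\frac{1}{\frac{1}{9 \left(-8\right)} - 12}\right)^{2} = \left(\frac{1}{\frac{1}{9} \left(- \frac{1}{8}\right) - 12}\right)^{2} = \left(\frac{1}{- \frac{1}{72} - 12}\right)^{2} = \left(\frac{1}{- \frac{865}{72}}\right)^{2} = \left(- \frac{72}{865}\right)^{2} = \frac{5184}{748225}$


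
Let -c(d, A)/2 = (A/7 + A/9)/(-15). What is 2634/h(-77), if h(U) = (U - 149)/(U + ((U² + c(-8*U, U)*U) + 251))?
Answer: -373592951/5085 ≈ -73470.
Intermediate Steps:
c(d, A) = 32*A/945 (c(d, A) = -2*(A/7 + A/9)/(-15) = -2*(A*(⅐) + A*(⅑))*(-1)/15 = -2*(A/7 + A/9)*(-1)/15 = -2*16*A/63*(-1)/15 = -(-32)*A/945 = 32*A/945)
h(U) = (-149 + U)/(251 + U + 977*U²/945) (h(U) = (U - 149)/(U + ((U² + (32*U/945)*U) + 251)) = (-149 + U)/(U + ((U² + 32*U²/945) + 251)) = (-149 + U)/(U + (977*U²/945 + 251)) = (-149 + U)/(U + (251 + 977*U²/945)) = (-149 + U)/(251 + U + 977*U²/945))
2634/h(-77) = 2634/((945*(-149 - 77)/(237195 + 945*(-77) + 977*(-77)²))) = 2634/((945*(-226)/(237195 - 72765 + 977*5929))) = 2634/((945*(-226)/(237195 - 72765 + 5792633))) = 2634/((945*(-226)/5957063)) = 2634/((945*(1/5957063)*(-226))) = 2634/(-30510/851009) = 2634*(-851009/30510) = -373592951/5085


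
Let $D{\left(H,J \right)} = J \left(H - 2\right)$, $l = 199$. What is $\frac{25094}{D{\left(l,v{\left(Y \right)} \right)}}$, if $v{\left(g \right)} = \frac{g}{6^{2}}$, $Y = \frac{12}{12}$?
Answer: $\frac{903384}{197} \approx 4585.7$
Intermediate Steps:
$Y = 1$ ($Y = 12 \cdot \frac{1}{12} = 1$)
$v{\left(g \right)} = \frac{g}{36}$
$D{\left(H,J \right)} = J \left(-2 + H\right)$
$\frac{25094}{D{\left(l,v{\left(Y \right)} \right)}} = \frac{25094}{\frac{1}{36} \cdot 1 \left(-2 + 199\right)} = \frac{25094}{\frac{1}{36} \cdot 197} = \frac{25094}{\frac{197}{36}} = 25094 \cdot \frac{36}{197} = \frac{903384}{197}$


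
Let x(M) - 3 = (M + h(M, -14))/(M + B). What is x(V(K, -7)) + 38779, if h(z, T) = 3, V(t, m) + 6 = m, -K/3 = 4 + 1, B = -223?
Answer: 4576281/118 ≈ 38782.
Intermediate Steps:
K = -15 (K = -3*(4 + 1) = -3*5 = -15)
V(t, m) = -6 + m
x(M) = 3 + (3 + M)/(-223 + M) (x(M) = 3 + (M + 3)/(M - 223) = 3 + (3 + M)/(-223 + M))
x(V(K, -7)) + 38779 = 2*(-333 + 2*(-6 - 7))/(-223 + (-6 - 7)) + 38779 = 2*(-333 + 2*(-13))/(-223 - 13) + 38779 = 2*(-333 - 26)/(-236) + 38779 = 2*(-1/236)*(-359) + 38779 = 359/118 + 38779 = 4576281/118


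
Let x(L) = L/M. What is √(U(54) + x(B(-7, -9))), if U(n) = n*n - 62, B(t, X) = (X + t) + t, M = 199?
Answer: √113016677/199 ≈ 53.422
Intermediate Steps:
B(t, X) = X + 2*t
U(n) = -62 + n² (U(n) = n² - 62 = -62 + n²)
x(L) = L/199
√(U(54) + x(B(-7, -9))) = √((-62 + 54²) + (-9 + 2*(-7))/199) = √((-62 + 2916) + (-9 - 14)/199) = √(2854 + (1/199)*(-23)) = √(2854 - 23/199) = √(567923/199) = √113016677/199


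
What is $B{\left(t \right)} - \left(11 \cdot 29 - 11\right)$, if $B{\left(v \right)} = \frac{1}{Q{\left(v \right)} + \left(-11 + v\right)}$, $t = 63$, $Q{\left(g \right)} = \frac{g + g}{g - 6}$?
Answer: $- \frac{317221}{1030} \approx -307.98$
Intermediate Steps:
$Q{\left(g \right)} = \frac{2 g}{-6 + g}$
$B{\left(v \right)} = \frac{1}{-11 + v + \frac{2 v}{-6 + v}}$ ($B{\left(v \right)} = \frac{1}{\frac{2 v}{-6 + v} + \left(-11 + v\right)} = \frac{1}{-11 + v + \frac{2 v}{-6 + v}}$)
$B{\left(t \right)} - \left(11 \cdot 29 - 11\right) = \frac{-6 + 63}{66 + 63^{2} - 945} - \left(11 \cdot 29 - 11\right) = \frac{1}{66 + 3969 - 945} \cdot 57 - \left(319 - 11\right) = \frac{1}{3090} \cdot 57 - 308 = \frac{19}{1030} - 308 = - \frac{317221}{1030}$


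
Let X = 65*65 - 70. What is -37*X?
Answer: -153735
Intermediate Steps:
X = 4155 (X = 4225 - 70 = 4155)
-37*X = -37*4155 = -153735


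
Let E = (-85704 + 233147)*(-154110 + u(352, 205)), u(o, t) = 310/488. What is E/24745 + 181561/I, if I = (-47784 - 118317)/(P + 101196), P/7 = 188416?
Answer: -495532867876942919/200576259156 ≈ -2.4705e+6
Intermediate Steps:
P = 1318912 (P = 7*188416 = 1318912)
I = -166101/1420108 (I = (-47784 - 118317)/(1318912 + 101196) = -166101/1420108 ≈ -0.11696)
u(o, t) = 155/244 (u(o, t) = 310*(1/488) = 155/244)
E = -5544252684455/244 (E = (-85704 + 233147)*(-154110 + 155/244) = 147443*(-37602685/244) = -5544252684455/244 ≈ -2.2722e+10)
E/24745 + 181561/I = -5544252684455/244/24745 + 181561/(-166101/1420108) = -5544252684455/244*1/24745 + 181561*(-1420108/166101) = -1108850536891/1207556 - 257836228588/166101 = -495532867876942919/200576259156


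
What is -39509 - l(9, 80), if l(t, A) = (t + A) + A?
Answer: -39678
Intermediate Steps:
l(t, A) = t + 2*A (l(t, A) = (A + t) + A = t + 2*A)
-39509 - l(9, 80) = -39509 - (9 + 2*80) = -39509 - (9 + 160) = -39509 - 1*169 = -39509 - 169 = -39678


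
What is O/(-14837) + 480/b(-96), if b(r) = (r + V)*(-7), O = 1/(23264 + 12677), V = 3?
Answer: 85321058503/115716685889 ≈ 0.73733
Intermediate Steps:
O = 1/35941 ≈ 2.7823e-5
b(r) = -21 - 7*r (b(r) = (r + 3)*(-7) = (3 + r)*(-7) = -21 - 7*r)
O/(-14837) + 480/b(-96) = (1/35941)/(-14837) + 480/(-21 - 7*(-96)) = (1/35941)*(-1/14837) + 480/(-21 + 672) = -1/533256617 + 480/651 = -1/533256617 + 480*(1/651) = -1/533256617 + 160/217 = 85321058503/115716685889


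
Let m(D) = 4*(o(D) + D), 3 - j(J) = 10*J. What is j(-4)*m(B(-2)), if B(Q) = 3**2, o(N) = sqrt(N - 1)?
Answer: 1548 + 344*sqrt(2) ≈ 2034.5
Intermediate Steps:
j(J) = 3 - 10*J
o(N) = sqrt(-1 + N)
B(Q) = 9
m(D) = 4*D + 4*sqrt(-1 + D) (m(D) = 4*(sqrt(-1 + D) + D) = 4*(D + sqrt(-1 + D)) = 4*D + 4*sqrt(-1 + D))
j(-4)*m(B(-2)) = (3 - 10*(-4))*(4*9 + 4*sqrt(-1 + 9)) = (3 + 40)*(36 + 4*sqrt(8)) = 43*(36 + 4*(2*sqrt(2))) = 43*(36 + 8*sqrt(2)) = 1548 + 344*sqrt(2)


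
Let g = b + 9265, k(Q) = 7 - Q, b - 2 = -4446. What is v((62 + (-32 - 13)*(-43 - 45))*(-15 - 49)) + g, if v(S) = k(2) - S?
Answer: 262234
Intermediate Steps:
b = -4444 (b = 2 - 4446 = -4444)
g = 4821 (g = -4444 + 9265 = 4821)
v(S) = 5 - S (v(S) = (7 - 1*2) - S = (7 - 2) - S = 5 - S)
v((62 + (-32 - 13)*(-43 - 45))*(-15 - 49)) + g = (5 - (62 + (-32 - 13)*(-43 - 45))*(-15 - 49)) + 4821 = (5 - (62 - 45*(-88))*(-64)) + 4821 = (5 - (62 + 3960)*(-64)) + 4821 = (5 - 4022*(-64)) + 4821 = (5 - 1*(-257408)) + 4821 = (5 + 257408) + 4821 = 257413 + 4821 = 262234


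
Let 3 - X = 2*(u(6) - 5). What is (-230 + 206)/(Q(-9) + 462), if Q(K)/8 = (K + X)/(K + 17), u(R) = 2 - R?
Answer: -4/79 ≈ -0.050633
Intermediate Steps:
X = 21 (X = 3 - 2*((2 - 1*6) - 5) = 3 - 2*((2 - 6) - 5) = 3 - 2*(-4 - 5) = 3 - 2*(-9) = 3 - 1*(-18) = 3 + 18 = 21)
Q(K) = 8*(21 + K)/(17 + K) (Q(K) = 8*((K + 21)/(K + 17)) = 8*((21 + K)/(17 + K)) = 8*(21 + K)/(17 + K))
(-230 + 206)/(Q(-9) + 462) = (-230 + 206)/(8*(21 - 9)/(17 - 9) + 462) = -24/(8*12/8 + 462) = -24/(8*(⅛)*12 + 462) = -24/(12 + 462) = -24/474 = -24*1/474 = -4/79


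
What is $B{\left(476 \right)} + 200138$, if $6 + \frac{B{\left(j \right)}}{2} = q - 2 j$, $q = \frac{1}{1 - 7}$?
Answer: $\frac{594665}{3} \approx 1.9822 \cdot 10^{5}$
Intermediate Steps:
$q = - \frac{1}{6}$ ($q = \frac{1}{-6} = - \frac{1}{6} \approx -0.16667$)
$B{\left(j \right)} = - \frac{37}{3} - 4 j$ ($B{\left(j \right)} = -12 + 2 \left(- \frac{1}{6} - 2 j\right) = -12 - \left(\frac{1}{3} + 4 j\right) = - \frac{37}{3} - 4 j$)
$B{\left(476 \right)} + 200138 = \left(- \frac{37}{3} - 1904\right) + 200138 = - \frac{5749}{3} + 200138 = \frac{594665}{3}$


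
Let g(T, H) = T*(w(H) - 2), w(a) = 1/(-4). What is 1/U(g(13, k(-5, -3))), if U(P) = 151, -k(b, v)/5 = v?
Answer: 1/151 ≈ 0.0066225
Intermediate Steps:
w(a) = -1/4
k(b, v) = -5*v
g(T, H) = -9*T/4 (g(T, H) = T*(-1/4 - 2) = T*(-9/4) = -9*T/4)
1/U(g(13, k(-5, -3))) = 1/151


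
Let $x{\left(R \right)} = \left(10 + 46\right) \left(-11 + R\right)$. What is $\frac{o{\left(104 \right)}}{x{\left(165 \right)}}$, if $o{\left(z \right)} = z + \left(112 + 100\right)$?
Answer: $\frac{79}{2156} \approx 0.036642$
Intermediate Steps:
$o{\left(z \right)} = 212 + z$ ($o{\left(z \right)} = z + 212 = 212 + z$)
$x{\left(R \right)} = -616 + 56 R$ ($x{\left(R \right)} = 56 \left(-11 + R\right) = -616 + 56 R$)
$\frac{o{\left(104 \right)}}{x{\left(165 \right)}} = \frac{212 + 104}{-616 + 56 \cdot 165} = \frac{316}{-616 + 9240} = \frac{316}{8624} = 316 \cdot \frac{1}{8624} = \frac{79}{2156}$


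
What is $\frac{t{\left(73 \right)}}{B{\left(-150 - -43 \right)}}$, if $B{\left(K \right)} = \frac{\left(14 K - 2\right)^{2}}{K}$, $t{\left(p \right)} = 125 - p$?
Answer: $- \frac{1391}{562500} \approx -0.0024729$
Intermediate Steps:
$B{\left(K \right)} = \frac{\left(-2 + 14 K\right)^{2}}{K}$
$\frac{t{\left(73 \right)}}{B{\left(-150 - -43 \right)}} = \frac{125 - 73}{4 \frac{1}{-150 - -43} \left(-1 + 7 \left(-150 - -43\right)\right)^{2}} = \frac{125 - 73}{4 \frac{1}{-150 + 43} \left(-1 + 7 \left(-150 + 43\right)\right)^{2}} = \frac{52}{4 \frac{1}{-107} \left(-1 + 7 \left(-107\right)\right)^{2}} = \frac{52}{4 \left(- \frac{1}{107}\right) \left(-1 - 749\right)^{2}} = \frac{52}{4 \left(- \frac{1}{107}\right) \left(-750\right)^{2}} = \frac{52}{4 \left(- \frac{1}{107}\right) 562500} = \frac{52}{- \frac{2250000}{107}} = 52 \left(- \frac{107}{2250000}\right) = - \frac{1391}{562500}$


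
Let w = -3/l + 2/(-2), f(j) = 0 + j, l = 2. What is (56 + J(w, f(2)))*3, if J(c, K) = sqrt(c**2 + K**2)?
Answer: 168 + 3*sqrt(41)/2 ≈ 177.60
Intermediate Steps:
f(j) = j
w = -5/2 (w = -3/2 + 2/(-2) = -3*1/2 + 2*(-1/2) = -3/2 - 1 = -5/2 ≈ -2.5000)
J(c, K) = sqrt(K**2 + c**2)
(56 + J(w, f(2)))*3 = (56 + sqrt(2**2 + (-5/2)**2))*3 = (56 + sqrt(4 + 25/4))*3 = (56 + sqrt(41/4))*3 = (56 + sqrt(41)/2)*3 = 168 + 3*sqrt(41)/2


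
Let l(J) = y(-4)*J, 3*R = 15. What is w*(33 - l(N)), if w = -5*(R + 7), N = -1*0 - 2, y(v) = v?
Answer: -1500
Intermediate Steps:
R = 5 (R = (⅓)*15 = 5)
N = -2 (N = 0 - 2 = -2)
l(J) = -4*J
w = -60 (w = -5*(5 + 7) = -5*12 = -60)
w*(33 - l(N)) = -60*(33 - (-4)*(-2)) = -60*(33 - 1*8) = -60*(33 - 8) = -60*25 = -1500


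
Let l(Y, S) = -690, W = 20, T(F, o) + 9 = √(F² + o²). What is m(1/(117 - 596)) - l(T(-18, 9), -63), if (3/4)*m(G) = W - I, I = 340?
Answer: 790/3 ≈ 263.33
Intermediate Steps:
T(F, o) = -9 + √(F² + o²)
m(G) = -1280/3 (m(G) = 4*(20 - 1*340)/3 = 4*(20 - 340)/3 = (4/3)*(-320) = -1280/3)
m(1/(117 - 596)) - l(T(-18, 9), -63) = -1280/3 - 1*(-690) = -1280/3 + 690 = 790/3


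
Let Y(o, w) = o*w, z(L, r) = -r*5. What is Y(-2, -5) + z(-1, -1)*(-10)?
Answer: -40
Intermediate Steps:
z(L, r) = -5*r
Y(-2, -5) + z(-1, -1)*(-10) = -2*(-5) - 5*(-1)*(-10) = 10 + 5*(-10) = 10 - 50 = -40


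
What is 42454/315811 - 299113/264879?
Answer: -83218002577/83651701869 ≈ -0.99482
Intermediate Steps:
42454/315811 - 299113/264879 = -83218002577/83651701869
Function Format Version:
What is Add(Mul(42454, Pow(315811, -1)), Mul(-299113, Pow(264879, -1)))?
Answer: Rational(-83218002577, 83651701869) ≈ -0.99482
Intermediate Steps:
Add(Mul(42454, Pow(315811, -1)), Mul(-299113, Pow(264879, -1))) = Add(Mul(42454, Rational(1, 315811)), Mul(-299113, Rational(1, 264879))) = Add(Rational(42454, 315811), Rational(-299113, 264879)) = Rational(-83218002577, 83651701869)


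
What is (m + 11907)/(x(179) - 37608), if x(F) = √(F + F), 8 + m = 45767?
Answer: -1084351464/707180653 - 28833*√358/707180653 ≈ -1.5341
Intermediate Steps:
m = 45759 (m = -8 + 45767 = 45759)
x(F) = √2*√F (x(F) = √(2*F) = √2*√F)
(m + 11907)/(x(179) - 37608) = (45759 + 11907)/(√2*√179 - 37608) = 57666/(√358 - 37608) = 57666/(-37608 + √358)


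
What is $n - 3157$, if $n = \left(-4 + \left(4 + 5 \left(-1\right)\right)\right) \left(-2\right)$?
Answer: $-3147$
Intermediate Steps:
$n = 10$ ($n = \left(-4 + \left(4 - 5\right)\right) \left(-2\right) = \left(-4 - 1\right) \left(-2\right) = \left(-5\right) \left(-2\right) = 10$)
$n - 3157 = 10 - 3157 = -3147$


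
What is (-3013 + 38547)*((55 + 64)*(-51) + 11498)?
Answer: 192914086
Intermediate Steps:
(-3013 + 38547)*((55 + 64)*(-51) + 11498) = 35534*(119*(-51) + 11498) = 35534*(-6069 + 11498) = 35534*5429 = 192914086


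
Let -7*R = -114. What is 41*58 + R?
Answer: 16760/7 ≈ 2394.3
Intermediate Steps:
R = 114/7 (R = -⅐*(-114) = 114/7 ≈ 16.286)
41*58 + R = 41*58 + 114/7 = 2378 + 114/7 = 16760/7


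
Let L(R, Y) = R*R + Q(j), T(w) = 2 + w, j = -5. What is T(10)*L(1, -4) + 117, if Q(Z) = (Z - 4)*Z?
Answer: 669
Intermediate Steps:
Q(Z) = Z*(-4 + Z) (Q(Z) = (-4 + Z)*Z = Z*(-4 + Z))
L(R, Y) = 45 + R² (L(R, Y) = R*R - 5*(-4 - 5) = R² - 5*(-9) = R² + 45 = 45 + R²)
T(10)*L(1, -4) + 117 = (2 + 10)*(45 + 1²) + 117 = 12*(45 + 1) + 117 = 12*46 + 117 = 552 + 117 = 669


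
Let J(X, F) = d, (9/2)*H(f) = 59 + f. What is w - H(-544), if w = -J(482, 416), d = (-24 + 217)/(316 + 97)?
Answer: 398873/3717 ≈ 107.31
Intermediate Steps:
H(f) = 118/9 + 2*f/9 (H(f) = 2*(59 + f)/9 = 118/9 + 2*f/9)
d = 193/413 ≈ 0.46731
J(X, F) = 193/413
w = -193/413 (w = -1*193/413 = -193/413 ≈ -0.46731)
w - H(-544) = -193/413 - (118/9 + (2/9)*(-544)) = -193/413 - (118/9 - 1088/9) = -193/413 - 1*(-970/9) = -193/413 + 970/9 = 398873/3717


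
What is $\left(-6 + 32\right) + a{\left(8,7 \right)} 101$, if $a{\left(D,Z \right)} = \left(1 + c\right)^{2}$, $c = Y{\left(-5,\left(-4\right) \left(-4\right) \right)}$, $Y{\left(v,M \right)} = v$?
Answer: $1642$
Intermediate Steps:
$c = -5$
$a{\left(D,Z \right)} = 16$ ($a{\left(D,Z \right)} = \left(1 - 5\right)^{2} = \left(-4\right)^{2} = 16$)
$\left(-6 + 32\right) + a{\left(8,7 \right)} 101 = \left(-6 + 32\right) + 16 \cdot 101 = 26 + 1616 = 1642$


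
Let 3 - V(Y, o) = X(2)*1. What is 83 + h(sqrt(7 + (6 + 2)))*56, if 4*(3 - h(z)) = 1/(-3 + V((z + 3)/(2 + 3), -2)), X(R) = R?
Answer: 258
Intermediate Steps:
V(Y, o) = 1 (V(Y, o) = 3 - 2 = 1)
h(z) = 25/8 (h(z) = 3 - 1/(4*(-3 + 1)) = 3 - 1/4/(-2) = 3 - 1/4*(-1/2) = 3 + 1/8 = 25/8)
83 + h(sqrt(7 + (6 + 2)))*56 = 83 + (25/8)*56 = 83 + 175 = 258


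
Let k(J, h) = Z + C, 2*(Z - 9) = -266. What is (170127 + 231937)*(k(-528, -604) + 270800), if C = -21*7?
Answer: 108769971856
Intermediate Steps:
Z = -124 (Z = 9 + (1/2)*(-266) = 9 - 133 = -124)
C = -147
k(J, h) = -271 (k(J, h) = -124 - 147 = -271)
(170127 + 231937)*(k(-528, -604) + 270800) = (170127 + 231937)*(-271 + 270800) = 402064*270529 = 108769971856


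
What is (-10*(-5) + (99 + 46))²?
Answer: 38025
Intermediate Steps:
(-10*(-5) + (99 + 46))² = (50 + 145)² = 195² = 38025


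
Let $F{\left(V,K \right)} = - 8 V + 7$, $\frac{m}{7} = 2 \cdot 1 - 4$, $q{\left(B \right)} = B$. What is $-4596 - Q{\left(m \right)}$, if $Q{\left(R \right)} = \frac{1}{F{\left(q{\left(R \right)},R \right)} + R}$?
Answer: $- \frac{482581}{105} \approx -4596.0$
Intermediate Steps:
$m = -14$ ($m = 7 \left(2 \cdot 1 - 4\right) = 7 \left(2 - 4\right) = 7 \left(-2\right) = -14$)
$F{\left(V,K \right)} = 7 - 8 V$
$Q{\left(R \right)} = \frac{1}{7 - 7 R}$ ($Q{\left(R \right)} = \frac{1}{\left(7 - 8 R\right) + R} = \frac{1}{7 - 7 R}$)
$-4596 - Q{\left(m \right)} = -4596 - - \frac{1}{-7 + 7 \left(-14\right)} = -4596 - - \frac{1}{-7 - 98} = -4596 - - \frac{1}{-105} = -4596 - \left(-1\right) \left(- \frac{1}{105}\right) = -4596 - \frac{1}{105} = - \frac{482581}{105}$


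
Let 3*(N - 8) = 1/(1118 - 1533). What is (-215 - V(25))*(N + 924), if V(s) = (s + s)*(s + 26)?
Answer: -641667467/249 ≈ -2.5770e+6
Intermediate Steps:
V(s) = 2*s*(26 + s) (V(s) = (2*s)*(26 + s) = 2*s*(26 + s))
N = 9959/1245 (N = 8 + 1/(3*(1118 - 1533)) = 8 + (⅓)/(-415) = 8 + (⅓)*(-1/415) = 8 - 1/1245 = 9959/1245 ≈ 7.9992)
(-215 - V(25))*(N + 924) = (-215 - 2*25*(26 + 25))*(9959/1245 + 924) = (-215 - 2*25*51)*(1160339/1245) = (-215 - 1*2550)*(1160339/1245) = (-215 - 2550)*(1160339/1245) = -2765*1160339/1245 = -641667467/249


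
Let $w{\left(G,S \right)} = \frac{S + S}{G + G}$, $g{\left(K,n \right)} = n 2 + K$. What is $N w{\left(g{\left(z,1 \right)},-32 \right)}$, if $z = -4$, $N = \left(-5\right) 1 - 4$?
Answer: $-144$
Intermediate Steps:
$N = -9$ ($N = -5 - 4 = -9$)
$g{\left(K,n \right)} = K + 2 n$ ($g{\left(K,n \right)} = 2 n + K = K + 2 n$)
$w{\left(G,S \right)} = \frac{S}{G}$ ($w{\left(G,S \right)} = \frac{2 S}{2 G} = 2 S \frac{1}{2 G} = \frac{S}{G}$)
$N w{\left(g{\left(z,1 \right)},-32 \right)} = - 9 \left(- \frac{32}{-4 + 2 \cdot 1}\right) = - 9 \left(- \frac{32}{-4 + 2}\right) = - 9 \left(- \frac{32}{-2}\right) = - 9 \left(\left(-32\right) \left(- \frac{1}{2}\right)\right) = \left(-9\right) 16 = -144$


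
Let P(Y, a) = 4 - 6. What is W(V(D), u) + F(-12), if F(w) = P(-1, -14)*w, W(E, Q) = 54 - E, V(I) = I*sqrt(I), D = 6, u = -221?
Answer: 78 - 6*sqrt(6) ≈ 63.303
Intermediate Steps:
V(I) = I**(3/2)
P(Y, a) = -2
F(w) = -2*w
W(V(D), u) + F(-12) = (54 - 6**(3/2)) - 2*(-12) = (54 - 6*sqrt(6)) + 24 = 78 - 6*sqrt(6)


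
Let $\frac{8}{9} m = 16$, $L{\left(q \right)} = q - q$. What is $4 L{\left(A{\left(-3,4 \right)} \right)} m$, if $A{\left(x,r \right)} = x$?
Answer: $0$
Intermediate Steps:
$L{\left(q \right)} = 0$
$m = 18$ ($m = \frac{9}{8} \cdot 16 = 18$)
$4 L{\left(A{\left(-3,4 \right)} \right)} m = 4 \cdot 0 \cdot 18 = 0 \cdot 18 = 0$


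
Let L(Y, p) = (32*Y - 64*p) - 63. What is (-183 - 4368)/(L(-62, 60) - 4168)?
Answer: 4551/10055 ≈ 0.45261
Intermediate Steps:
L(Y, p) = -63 - 64*p + 32*Y (L(Y, p) = (-64*p + 32*Y) - 63 = -63 - 64*p + 32*Y)
(-183 - 4368)/(L(-62, 60) - 4168) = (-183 - 4368)/((-63 - 64*60 + 32*(-62)) - 4168) = -4551/((-63 - 3840 - 1984) - 4168) = -4551/(-5887 - 4168) = -4551/(-10055) = -4551*(-1/10055) = 4551/10055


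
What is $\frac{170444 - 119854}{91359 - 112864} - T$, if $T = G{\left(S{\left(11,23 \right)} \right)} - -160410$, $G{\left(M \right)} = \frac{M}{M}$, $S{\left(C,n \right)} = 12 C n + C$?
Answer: $- \frac{689937829}{4301} \approx -1.6041 \cdot 10^{5}$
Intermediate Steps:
$S{\left(C,n \right)} = C + 12 C n$ ($S{\left(C,n \right)} = 12 C n + C = C + 12 C n$)
$G{\left(M \right)} = 1$
$T = 160411$ ($T = 1 - -160410 = 1 + 160410 = 160411$)
$\frac{170444 - 119854}{91359 - 112864} - T = \frac{170444 - 119854}{91359 - 112864} - 160411 = \frac{50590}{-21505} - 160411 = 50590 \left(- \frac{1}{21505}\right) - 160411 = - \frac{10118}{4301} - 160411 = - \frac{689937829}{4301}$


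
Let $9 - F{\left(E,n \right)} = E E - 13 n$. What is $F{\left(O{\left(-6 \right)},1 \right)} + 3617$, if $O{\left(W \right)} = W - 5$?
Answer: $3518$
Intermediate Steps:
$O{\left(W \right)} = -5 + W$ ($O{\left(W \right)} = W - 5 = -5 + W$)
$F{\left(E,n \right)} = 9 - E^{2} + 13 n$ ($F{\left(E,n \right)} = 9 - \left(E E - 13 n\right) = 9 - \left(E^{2} - 13 n\right) = 9 - E^{2} + 13 n$)
$F{\left(O{\left(-6 \right)},1 \right)} + 3617 = \left(9 - \left(-5 - 6\right)^{2} + 13 \cdot 1\right) + 3617 = \left(9 - \left(-11\right)^{2} + 13\right) + 3617 = \left(9 - 121 + 13\right) + 3617 = -99 + 3617 = 3518$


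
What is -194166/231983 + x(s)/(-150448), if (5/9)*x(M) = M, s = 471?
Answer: -147042807777/174506891920 ≈ -0.84262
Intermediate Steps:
x(M) = 9*M/5
-194166/231983 + x(s)/(-150448) = -194166/231983 + ((9/5)*471)/(-150448) = -194166*1/231983 + (4239/5)*(-1/150448) = -194166/231983 - 4239/752240 = -147042807777/174506891920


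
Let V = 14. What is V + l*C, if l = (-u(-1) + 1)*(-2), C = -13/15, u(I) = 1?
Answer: 14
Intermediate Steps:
C = -13/15 (C = -13*1/15 = -13/15 ≈ -0.86667)
l = 0 (l = (-1*1 + 1)*(-2) = (-1 + 1)*(-2) = 0*(-2) = 0)
V + l*C = 14 + 0*(-13/15) = 14 + 0 = 14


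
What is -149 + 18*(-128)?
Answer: -2453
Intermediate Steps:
-149 + 18*(-128) = -149 - 2304 = -2453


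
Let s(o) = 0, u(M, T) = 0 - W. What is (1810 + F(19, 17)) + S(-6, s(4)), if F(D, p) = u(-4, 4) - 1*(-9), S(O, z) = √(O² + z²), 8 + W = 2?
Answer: 1831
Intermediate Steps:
W = -6 (W = -8 + 2 = -6)
u(M, T) = 6 (u(M, T) = 0 - 1*(-6) = 0 + 6 = 6)
F(D, p) = 15 (F(D, p) = 6 - 1*(-9) = 6 + 9 = 15)
(1810 + F(19, 17)) + S(-6, s(4)) = (1810 + 15) + √((-6)² + 0²) = 1825 + √(36 + 0) = 1825 + √36 = 1825 + 6 = 1831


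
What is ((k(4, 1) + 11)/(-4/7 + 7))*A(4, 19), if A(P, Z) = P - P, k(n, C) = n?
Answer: 0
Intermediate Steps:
A(P, Z) = 0
((k(4, 1) + 11)/(-4/7 + 7))*A(4, 19) = ((4 + 11)/(-4/7 + 7))*0 = (15/(-4*⅐ + 7))*0 = (15/(-4/7 + 7))*0 = (15/(45/7))*0 = (15*(7/45))*0 = (7/3)*0 = 0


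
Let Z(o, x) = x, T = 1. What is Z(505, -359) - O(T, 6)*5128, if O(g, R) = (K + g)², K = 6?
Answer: -251631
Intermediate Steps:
O(g, R) = (6 + g)²
Z(505, -359) - O(T, 6)*5128 = -359 - (6 + 1)²*5128 = -359 - 7²*5128 = -359 - 49*5128 = -359 - 1*251272 = -359 - 251272 = -251631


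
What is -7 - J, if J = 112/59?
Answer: -525/59 ≈ -8.8983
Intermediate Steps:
J = 112/59 (J = 112*(1/59) = 112/59 ≈ 1.8983)
-7 - J = -7 - 1*112/59 = -7 - 112/59 = -525/59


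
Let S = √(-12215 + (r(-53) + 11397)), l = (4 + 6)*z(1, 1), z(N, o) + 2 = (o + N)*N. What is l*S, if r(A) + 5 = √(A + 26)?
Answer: 0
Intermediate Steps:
z(N, o) = -2 + N*(N + o) (z(N, o) = -2 + (o + N)*N = -2 + (N + o)*N = -2 + N*(N + o))
r(A) = -5 + √(26 + A) (r(A) = -5 + √(A + 26) = -5 + √(26 + A))
l = 0 (l = (4 + 6)*(-2 + 1² + 1*1) = 10*(-2 + 1 + 1) = 10*0 = 0)
S = √(-823 + 3*I*√3) (S = √(-12215 + ((-5 + √(26 - 53)) + 11397)) = √(-12215 + ((-5 + √(-27)) + 11397)) = √(-12215 + ((-5 + 3*I*√3) + 11397)) = √(-12215 + (11392 + 3*I*√3)) = √(-823 + 3*I*√3) ≈ 0.09056 + 28.688*I)
l*S = 0*√(-823 + 3*I*√3) = 0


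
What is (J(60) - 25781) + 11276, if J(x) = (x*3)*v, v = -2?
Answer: -14865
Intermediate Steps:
J(x) = -6*x (J(x) = (x*3)*(-2) = (3*x)*(-2) = -6*x)
(J(60) - 25781) + 11276 = (-6*60 - 25781) + 11276 = (-360 - 25781) + 11276 = -26141 + 11276 = -14865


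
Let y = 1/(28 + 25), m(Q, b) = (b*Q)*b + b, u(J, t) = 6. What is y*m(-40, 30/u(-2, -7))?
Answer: -995/53 ≈ -18.774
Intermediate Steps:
m(Q, b) = b + Q*b² (m(Q, b) = (Q*b)*b + b = Q*b² + b = b + Q*b²)
y = 1/53 ≈ 0.018868
y*m(-40, 30/u(-2, -7)) = ((30/6)*(1 - 1200/6))/53 = ((30*(⅙))*(1 - 1200/6))/53 = (5*(1 - 40*5))/53 = (5*(1 - 200))/53 = (5*(-199))/53 = (1/53)*(-995) = -995/53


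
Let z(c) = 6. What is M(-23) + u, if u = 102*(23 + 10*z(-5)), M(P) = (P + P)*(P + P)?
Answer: 10582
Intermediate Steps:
M(P) = 4*P**2 (M(P) = (2*P)*(2*P) = 4*P**2)
u = 8466 (u = 102*(23 + 10*6) = 102*(23 + 60) = 102*83 = 8466)
M(-23) + u = 4*(-23)**2 + 8466 = 4*529 + 8466 = 2116 + 8466 = 10582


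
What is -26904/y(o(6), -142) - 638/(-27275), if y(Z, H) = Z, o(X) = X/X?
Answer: -733805962/27275 ≈ -26904.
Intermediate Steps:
o(X) = 1
-26904/y(o(6), -142) - 638/(-27275) = -26904/1 - 638/(-27275) = -26904*1 - 638*(-1/27275) = -26904 + 638/27275 = -733805962/27275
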